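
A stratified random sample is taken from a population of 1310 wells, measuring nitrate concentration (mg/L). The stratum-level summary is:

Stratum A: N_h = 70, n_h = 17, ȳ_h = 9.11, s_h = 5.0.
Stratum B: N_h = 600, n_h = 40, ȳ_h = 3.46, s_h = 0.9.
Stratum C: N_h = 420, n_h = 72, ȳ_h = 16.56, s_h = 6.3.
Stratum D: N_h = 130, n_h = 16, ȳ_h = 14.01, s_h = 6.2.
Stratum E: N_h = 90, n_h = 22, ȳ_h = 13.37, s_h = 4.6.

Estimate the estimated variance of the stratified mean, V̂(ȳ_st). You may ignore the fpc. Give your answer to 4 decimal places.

V̂(ȳ_st) = Σ W_h² s_h²/n_h, with W_h = N_h/N and N = 1310:
  stratum A: (70/1310)²·5.0²/17 = 0.00419899
  stratum B: (600/1310)²·0.9²/40 = 0.004248
  stratum C: (420/1310)²·6.3²/72 = 0.0566637
  stratum D: (130/1310)²·6.2²/16 = 0.0236596
  stratum E: (90/1310)²·4.6²/22 = 0.00453979
V̂(ȳ_st) = 0.09331

V̂(ȳ_st) ≈ 0.0933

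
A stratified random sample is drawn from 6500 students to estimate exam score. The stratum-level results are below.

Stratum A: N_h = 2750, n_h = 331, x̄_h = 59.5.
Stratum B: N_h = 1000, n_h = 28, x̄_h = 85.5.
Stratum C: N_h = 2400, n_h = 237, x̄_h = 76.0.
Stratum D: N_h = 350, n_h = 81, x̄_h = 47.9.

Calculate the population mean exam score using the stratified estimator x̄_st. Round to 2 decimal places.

x̄_st ≈ 68.97

N = Σ N_h = 6500. Stratum weights W_h = N_h/N.
x̄_st = (2750·59.5 + 1000·85.5 + 2400·76.0 + 350·47.9) / 6500 = 68.9677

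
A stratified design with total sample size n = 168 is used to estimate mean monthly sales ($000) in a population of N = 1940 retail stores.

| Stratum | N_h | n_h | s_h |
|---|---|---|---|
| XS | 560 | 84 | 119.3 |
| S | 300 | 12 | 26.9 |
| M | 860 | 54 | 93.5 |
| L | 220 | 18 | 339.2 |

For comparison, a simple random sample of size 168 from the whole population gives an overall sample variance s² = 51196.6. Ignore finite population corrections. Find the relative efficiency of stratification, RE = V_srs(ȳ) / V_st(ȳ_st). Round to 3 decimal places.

RE ≈ 2.352

V̂(ȳ_st) = Σ W_h² s_h²/n_h, with W_h = N_h/N and N = 1940:
  stratum XS: (560/1940)²·119.3²/84 = 14.118
  stratum S: (300/1940)²·26.9²/12 = 1.44199
  stratum M: (860/1940)²·93.5²/54 = 31.8143
  stratum L: (220/1940)²·339.2²/18 = 82.2018
V_st = 129.576
V_srs = s²/n = 51196.6/168 = 304.742
Relative efficiency = V_srs / V_st = 304.742/129.576 = 2.3518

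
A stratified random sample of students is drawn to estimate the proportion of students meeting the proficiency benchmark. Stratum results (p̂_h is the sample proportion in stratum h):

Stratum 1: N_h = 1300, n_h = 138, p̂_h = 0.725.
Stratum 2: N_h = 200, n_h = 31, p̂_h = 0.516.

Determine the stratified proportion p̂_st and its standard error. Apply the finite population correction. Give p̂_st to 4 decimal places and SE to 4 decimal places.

N = 1500; stratum weights W_h = N_h/N.
p̂_st = Σ W_h p̂_h = (1300·0.725 + 200·0.516)/1500 = 0.69713
V̂(p̂_st) = Σ W_h² (1 − n_h/N_h) p̂_h(1−p̂_h)/(n_h−1):
  stratum 1: (1300/1500)²·(1 − 138/1300)·0.725·0.275/137 = 0.000977051
  stratum 2: (200/1500)²·(1 − 31/200)·0.516·0.484/30 = 0.000125057
V̂(p̂_st) = 0.00110211; SE = √V̂ = 0.033198

p̂_st ≈ 0.6971, SE ≈ 0.0332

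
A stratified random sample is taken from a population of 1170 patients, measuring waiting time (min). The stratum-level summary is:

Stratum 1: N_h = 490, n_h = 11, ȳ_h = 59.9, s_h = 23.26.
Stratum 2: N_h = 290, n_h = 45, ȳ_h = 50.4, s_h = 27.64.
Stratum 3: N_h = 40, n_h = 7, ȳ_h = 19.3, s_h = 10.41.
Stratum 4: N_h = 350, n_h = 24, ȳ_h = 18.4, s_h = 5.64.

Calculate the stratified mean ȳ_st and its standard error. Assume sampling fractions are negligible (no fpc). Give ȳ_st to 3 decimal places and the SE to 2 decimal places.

ȳ_st = Σ W_h ȳ_h = (490·59.9 + 290·50.4 + 40·19.3 + 350·18.4)/1170 = 43.74274
V̂(ȳ_st) = Σ W_h² s_h²/n_h, with W_h = N_h/N and N = 1170:
  stratum 1: (490/1170)²·23.26²/11 = 8.62675
  stratum 2: (290/1170)²·27.64²/45 = 1.04301
  stratum 3: (40/1170)²·10.41²/7 = 0.0180947
  stratum 4: (350/1170)²·5.64²/24 = 0.118607
V̂(ȳ_st) = 9.80646
SE(ȳ_st) = √9.80646 = 3.13153

ȳ_st ≈ 43.743, SE ≈ 3.13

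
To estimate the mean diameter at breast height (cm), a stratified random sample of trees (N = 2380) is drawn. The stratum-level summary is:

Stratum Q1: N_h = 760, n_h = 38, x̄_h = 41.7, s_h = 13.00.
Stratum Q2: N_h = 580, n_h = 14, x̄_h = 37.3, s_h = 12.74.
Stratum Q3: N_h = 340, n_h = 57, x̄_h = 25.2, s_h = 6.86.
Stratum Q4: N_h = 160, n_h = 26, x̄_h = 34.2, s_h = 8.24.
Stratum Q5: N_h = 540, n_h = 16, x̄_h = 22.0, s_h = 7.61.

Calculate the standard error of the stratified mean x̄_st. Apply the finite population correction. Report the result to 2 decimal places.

V̂(x̄_st) = Σ W_h² (1 − n_h/N_h) s_h²/n_h, with W_h = N_h/N and N = 2380:
  stratum Q1: (760/2380)²·(1 − 38/760)·13.00²/38 = 0.430824
  stratum Q2: (580/2380)²·(1 − 14/580)·12.74²/14 = 0.671895
  stratum Q3: (340/2380)²·(1 − 57/340)·6.86²/57 = 0.0140244
  stratum Q4: (160/2380)²·(1 − 26/160)·8.24²/26 = 0.00988444
  stratum Q5: (540/2380)²·(1 − 16/540)·7.61²/16 = 0.180809
V̂(x̄_st) = 1.30744
SE(x̄_st) = √1.30744 = 1.14343

SE(x̄_st) ≈ 1.14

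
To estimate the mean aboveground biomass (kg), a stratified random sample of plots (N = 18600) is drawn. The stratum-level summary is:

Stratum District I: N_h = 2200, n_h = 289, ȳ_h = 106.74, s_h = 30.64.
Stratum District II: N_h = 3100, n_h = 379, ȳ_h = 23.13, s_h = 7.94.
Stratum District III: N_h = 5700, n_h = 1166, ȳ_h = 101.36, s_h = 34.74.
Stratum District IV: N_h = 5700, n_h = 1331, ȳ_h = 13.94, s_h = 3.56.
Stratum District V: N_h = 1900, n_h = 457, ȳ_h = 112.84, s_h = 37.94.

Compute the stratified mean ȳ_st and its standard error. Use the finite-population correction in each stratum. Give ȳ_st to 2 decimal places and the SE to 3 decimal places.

ȳ_st = Σ W_h ȳ_h = (2200·106.74 + 3100·23.13 + 5700·101.36 + 5700·13.94 + 1900·112.84)/18600 = 63.34070
V̂(ȳ_st) = Σ W_h² (1 − n_h/N_h) s_h²/n_h, with W_h = N_h/N and N = 18600:
  stratum District I: (2200/18600)²·(1 − 289/2200)·30.64²/289 = 0.0394764
  stratum District II: (3100/18600)²·(1 − 379/3100)·7.94²/379 = 0.0040557
  stratum District III: (5700/18600)²·(1 − 1166/5700)·34.74²/1166 = 0.0773199
  stratum District IV: (5700/18600)²·(1 − 1331/5700)·3.56²/1331 = 0.000685414
  stratum District V: (1900/18600)²·(1 − 457/1900)·37.94²/457 = 0.0249616
V̂(ȳ_st) = 0.146499
SE(ȳ_st) = √0.146499 = 0.382752

ȳ_st ≈ 63.34, SE ≈ 0.383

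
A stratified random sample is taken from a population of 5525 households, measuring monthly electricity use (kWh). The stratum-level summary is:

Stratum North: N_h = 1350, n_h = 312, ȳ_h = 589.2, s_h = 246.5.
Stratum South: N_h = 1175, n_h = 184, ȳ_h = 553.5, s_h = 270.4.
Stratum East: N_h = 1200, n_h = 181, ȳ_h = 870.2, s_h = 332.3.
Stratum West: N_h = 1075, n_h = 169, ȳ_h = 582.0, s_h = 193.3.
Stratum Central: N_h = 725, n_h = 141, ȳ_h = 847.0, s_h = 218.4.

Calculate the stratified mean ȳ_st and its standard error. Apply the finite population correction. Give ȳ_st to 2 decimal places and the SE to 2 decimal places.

ȳ_st ≈ 675.07, SE ≈ 7.76

ȳ_st = Σ W_h ȳ_h = (1350·589.2 + 1175·553.5 + 1200·870.2 + 1075·582.0 + 725·847.0)/5525 = 675.06742
V̂(ȳ_st) = Σ W_h² (1 − n_h/N_h) s_h²/n_h, with W_h = N_h/N and N = 5525:
  stratum North: (1350/5525)²·(1 − 312/1350)·246.5²/312 = 8.94017
  stratum South: (1175/5525)²·(1 − 184/1175)·270.4²/184 = 15.158
  stratum East: (1200/5525)²·(1 − 181/1200)·332.3²/181 = 24.4384
  stratum West: (1075/5525)²·(1 − 169/1075)·193.3²/169 = 7.05422
  stratum Central: (725/5525)²·(1 − 141/725)·218.4²/141 = 4.69216
V̂(ȳ_st) = 60.283
SE(ȳ_st) = √60.283 = 7.76421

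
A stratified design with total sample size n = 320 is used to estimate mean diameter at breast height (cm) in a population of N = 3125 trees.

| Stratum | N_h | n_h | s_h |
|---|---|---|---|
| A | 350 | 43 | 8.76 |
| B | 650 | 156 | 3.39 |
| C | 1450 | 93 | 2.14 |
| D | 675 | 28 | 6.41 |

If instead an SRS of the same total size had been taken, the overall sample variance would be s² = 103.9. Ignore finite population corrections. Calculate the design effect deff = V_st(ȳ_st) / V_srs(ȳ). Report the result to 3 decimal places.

V̂(ȳ_st) = Σ W_h² s_h²/n_h, with W_h = N_h/N and N = 3125:
  stratum A: (350/3125)²·8.76²/43 = 0.022386
  stratum B: (650/3125)²·3.39²/156 = 0.00318714
  stratum C: (1450/3125)²·2.14²/93 = 0.0106018
  stratum D: (675/3125)²·6.41²/28 = 0.0684645
V_st = 0.104639
V_srs = s²/n = 103.9/320 = 0.324688
deff = V_st / V_srs = 0.104639/0.324688 = 0.3223

deff ≈ 0.322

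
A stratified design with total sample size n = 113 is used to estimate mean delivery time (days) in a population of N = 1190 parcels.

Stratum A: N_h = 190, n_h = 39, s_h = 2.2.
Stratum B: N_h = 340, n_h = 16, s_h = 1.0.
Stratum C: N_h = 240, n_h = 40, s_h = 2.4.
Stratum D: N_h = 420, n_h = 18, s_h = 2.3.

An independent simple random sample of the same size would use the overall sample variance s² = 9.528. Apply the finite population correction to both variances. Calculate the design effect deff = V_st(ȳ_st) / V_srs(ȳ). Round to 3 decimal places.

deff ≈ 0.620

V̂(ȳ_st) = Σ W_h² (1 − n_h/N_h) s_h²/n_h, with W_h = N_h/N and N = 1190:
  stratum A: (190/1190)²·(1 − 39/190)·2.2²/39 = 0.0025143
  stratum B: (340/1190)²·(1 − 16/340)·1.0²/16 = 0.00486194
  stratum C: (240/1190)²·(1 − 40/240)·2.4²/40 = 0.00488101
  stratum D: (420/1190)²·(1 − 18/420)·2.3²/18 = 0.03504
V_st = 0.0472973
V_srs = (1 − 113/1190)·9.528/113 = 0.0763119
deff = V_st / V_srs = 0.0472973/0.0763119 = 0.6198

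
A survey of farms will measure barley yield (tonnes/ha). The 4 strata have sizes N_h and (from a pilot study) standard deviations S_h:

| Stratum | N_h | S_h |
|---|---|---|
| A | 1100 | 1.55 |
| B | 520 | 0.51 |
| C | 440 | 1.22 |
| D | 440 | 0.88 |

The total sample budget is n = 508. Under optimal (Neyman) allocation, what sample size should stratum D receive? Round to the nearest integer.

Neyman allocation: n_h = n · N_h S_h / Σ N_i S_i, with n = 508.
  stratum A: N_h·S_h = 1100·1.55 = 1705.00
  stratum B: N_h·S_h = 520·0.51 = 265.20
  stratum C: N_h·S_h = 440·1.22 = 536.80
  stratum D: N_h·S_h = 440·0.88 = 387.20
Σ N_h S_h = 2894.20
n for stratum D = 508·387.20/2894.20 = 67.963 → 68

68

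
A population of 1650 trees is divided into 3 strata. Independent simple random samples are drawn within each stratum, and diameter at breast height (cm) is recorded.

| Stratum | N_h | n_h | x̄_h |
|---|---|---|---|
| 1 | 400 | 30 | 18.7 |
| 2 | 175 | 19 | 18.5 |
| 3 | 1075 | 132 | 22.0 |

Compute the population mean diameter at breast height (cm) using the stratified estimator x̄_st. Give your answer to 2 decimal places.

N = Σ N_h = 1650. Stratum weights W_h = N_h/N.
x̄_st = (400·18.7 + 175·18.5 + 1075·22.0) / 1650 = 20.8288

x̄_st ≈ 20.83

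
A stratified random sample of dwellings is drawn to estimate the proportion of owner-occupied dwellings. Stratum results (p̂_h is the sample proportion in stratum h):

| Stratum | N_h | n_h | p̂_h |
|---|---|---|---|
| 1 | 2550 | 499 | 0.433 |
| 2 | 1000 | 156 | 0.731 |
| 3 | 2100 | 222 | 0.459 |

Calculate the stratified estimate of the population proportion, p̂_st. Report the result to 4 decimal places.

p̂_st ≈ 0.4954

N = 5650; stratum weights W_h = N_h/N.
p̂_st = Σ W_h p̂_h = (2550·0.433 + 1000·0.731 + 2100·0.459)/5650 = 0.49541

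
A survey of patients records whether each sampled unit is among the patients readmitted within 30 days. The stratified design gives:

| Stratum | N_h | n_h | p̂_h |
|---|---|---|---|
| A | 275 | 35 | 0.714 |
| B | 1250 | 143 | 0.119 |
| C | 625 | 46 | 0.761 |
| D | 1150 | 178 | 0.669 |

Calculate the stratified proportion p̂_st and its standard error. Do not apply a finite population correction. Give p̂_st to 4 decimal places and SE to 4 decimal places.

N = 3300; stratum weights W_h = N_h/N.
p̂_st = Σ W_h p̂_h = (275·0.714 + 1250·0.119 + 625·0.761 + 1150·0.669)/3300 = 0.48184
V̂(p̂_st) = Σ W_h² p̂_h(1−p̂_h)/(n_h−1):
  stratum A: (275/3300)²·0.714·0.286/34 = 4.17083e-05
  stratum B: (1250/3300)²·0.119·0.881/142 = 0.000105932
  stratum C: (625/3300)²·0.761·0.239/45 = 0.000144978
  stratum D: (1150/3300)²·0.669·0.331/177 = 0.000151932
V̂(p̂_st) = 0.00044455; SE = √V̂ = 0.0210844

p̂_st ≈ 0.4818, SE ≈ 0.0211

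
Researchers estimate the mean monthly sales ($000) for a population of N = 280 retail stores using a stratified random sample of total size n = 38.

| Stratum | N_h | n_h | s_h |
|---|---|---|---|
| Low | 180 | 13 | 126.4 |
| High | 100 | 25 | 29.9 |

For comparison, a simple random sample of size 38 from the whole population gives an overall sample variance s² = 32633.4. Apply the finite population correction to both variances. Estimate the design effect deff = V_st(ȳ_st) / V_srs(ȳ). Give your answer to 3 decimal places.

deff ≈ 0.639

V̂(ȳ_st) = Σ W_h² (1 − n_h/N_h) s_h²/n_h, with W_h = N_h/N and N = 280:
  stratum Low: (180/280)²·(1 − 13/180)·126.4²/13 = 471.22
  stratum High: (100/280)²·(1 − 25/100)·29.9²/25 = 3.42096
V_st = 474.641
V_srs = (1 − 38/280)·32633.4/38 = 742.226
deff = V_st / V_srs = 474.641/742.226 = 0.6395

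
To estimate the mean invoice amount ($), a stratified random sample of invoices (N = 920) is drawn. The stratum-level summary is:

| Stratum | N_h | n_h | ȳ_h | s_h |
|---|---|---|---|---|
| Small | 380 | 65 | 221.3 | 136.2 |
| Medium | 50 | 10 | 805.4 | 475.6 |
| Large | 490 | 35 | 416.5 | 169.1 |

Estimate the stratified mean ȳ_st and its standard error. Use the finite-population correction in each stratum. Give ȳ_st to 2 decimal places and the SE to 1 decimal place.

ȳ_st ≈ 357.01, SE ≈ 17.6

ȳ_st = Σ W_h ȳ_h = (380·221.3 + 50·805.4 + 490·416.5)/920 = 357.00978
V̂(ȳ_st) = Σ W_h² (1 − n_h/N_h) s_h²/n_h, with W_h = N_h/N and N = 920:
  stratum Small: (380/920)²·(1 − 65/380)·136.2²/65 = 40.3608
  stratum Medium: (50/920)²·(1 − 10/50)·475.6²/10 = 53.4488
  stratum Large: (490/920)²·(1 − 35/490)·169.1²/35 = 215.204
V̂(ȳ_st) = 309.014
SE(ȳ_st) = √309.014 = 17.5788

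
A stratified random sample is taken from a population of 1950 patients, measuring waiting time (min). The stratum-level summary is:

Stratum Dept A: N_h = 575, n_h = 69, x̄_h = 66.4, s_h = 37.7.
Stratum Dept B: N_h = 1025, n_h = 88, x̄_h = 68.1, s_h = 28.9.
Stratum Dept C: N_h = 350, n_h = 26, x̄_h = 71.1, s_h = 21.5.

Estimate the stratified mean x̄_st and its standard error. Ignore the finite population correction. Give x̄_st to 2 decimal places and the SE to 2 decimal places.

x̄_st ≈ 68.14, SE ≈ 2.23

x̄_st = Σ W_h x̄_h = (575·66.4 + 1025·68.1 + 350·71.1)/1950 = 68.13718
V̂(x̄_st) = Σ W_h² s_h²/n_h, with W_h = N_h/N and N = 1950:
  stratum Dept A: (575/1950)²·37.7²/69 = 1.79102
  stratum Dept B: (1025/1950)²·28.9²/88 = 2.62236
  stratum Dept C: (350/1950)²·21.5²/26 = 0.572757
V̂(x̄_st) = 4.98613
SE(x̄_st) = √4.98613 = 2.23296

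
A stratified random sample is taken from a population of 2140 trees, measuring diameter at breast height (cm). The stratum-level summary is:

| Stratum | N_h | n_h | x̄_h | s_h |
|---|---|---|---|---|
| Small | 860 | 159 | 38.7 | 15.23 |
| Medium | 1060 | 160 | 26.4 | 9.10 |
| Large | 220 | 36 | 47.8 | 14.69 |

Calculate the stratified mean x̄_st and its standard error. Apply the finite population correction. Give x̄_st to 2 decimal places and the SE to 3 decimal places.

x̄_st ≈ 33.54, SE ≈ 0.594

x̄_st = Σ W_h x̄_h = (860·38.7 + 1060·26.4 + 220·47.8)/2140 = 33.54299
V̂(x̄_st) = Σ W_h² (1 − n_h/N_h) s_h²/n_h, with W_h = N_h/N and N = 2140:
  stratum Small: (860/2140)²·(1 − 159/860)·15.23²/159 = 0.19204
  stratum Medium: (1060/2140)²·(1 − 160/1060)·9.10²/160 = 0.107816
  stratum Large: (220/2140)²·(1 − 36/220)·14.69²/36 = 0.0529851
V̂(x̄_st) = 0.352841
SE(x̄_st) = √0.352841 = 0.594004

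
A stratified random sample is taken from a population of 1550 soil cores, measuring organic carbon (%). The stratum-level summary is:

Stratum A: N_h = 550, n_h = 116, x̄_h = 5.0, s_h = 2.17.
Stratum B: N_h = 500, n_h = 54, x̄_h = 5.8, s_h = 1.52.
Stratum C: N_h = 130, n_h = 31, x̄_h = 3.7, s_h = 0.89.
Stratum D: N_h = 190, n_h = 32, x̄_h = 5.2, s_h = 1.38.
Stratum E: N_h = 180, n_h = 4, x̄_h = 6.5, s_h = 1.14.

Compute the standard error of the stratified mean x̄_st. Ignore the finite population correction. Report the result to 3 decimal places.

V̂(x̄_st) = Σ W_h² s_h²/n_h, with W_h = N_h/N and N = 1550:
  stratum A: (550/1550)²·2.17²/116 = 0.00511121
  stratum B: (500/1550)²·1.52²/54 = 0.00445215
  stratum C: (130/1550)²·0.89²/31 = 0.000179739
  stratum D: (190/1550)²·1.38²/32 = 0.000894236
  stratum E: (180/1550)²·1.14²/4 = 0.00438159
V̂(x̄_st) = 0.0150189
SE(x̄_st) = √0.0150189 = 0.122552

SE(x̄_st) ≈ 0.123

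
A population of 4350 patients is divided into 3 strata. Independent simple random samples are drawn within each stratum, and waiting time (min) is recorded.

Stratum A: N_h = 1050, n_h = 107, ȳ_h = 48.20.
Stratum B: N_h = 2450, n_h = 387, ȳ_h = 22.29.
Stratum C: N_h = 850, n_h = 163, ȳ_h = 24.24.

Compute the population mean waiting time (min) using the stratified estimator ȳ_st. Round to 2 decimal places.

ȳ_st ≈ 28.93

N = Σ N_h = 4350. Stratum weights W_h = N_h/N.
ȳ_st = (1050·48.20 + 2450·22.29 + 850·24.24) / 4350 = 28.9252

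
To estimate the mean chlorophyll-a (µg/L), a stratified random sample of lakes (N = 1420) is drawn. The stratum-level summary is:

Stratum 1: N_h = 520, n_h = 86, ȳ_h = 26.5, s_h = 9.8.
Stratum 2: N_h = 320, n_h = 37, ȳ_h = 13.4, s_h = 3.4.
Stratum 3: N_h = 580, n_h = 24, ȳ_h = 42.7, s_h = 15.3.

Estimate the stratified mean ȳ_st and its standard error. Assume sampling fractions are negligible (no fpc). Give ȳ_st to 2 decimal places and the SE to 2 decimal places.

ȳ_st = Σ W_h ȳ_h = (520·26.5 + 320·13.4 + 580·42.7)/1420 = 30.16479
V̂(ȳ_st) = Σ W_h² s_h²/n_h, with W_h = N_h/N and N = 1420:
  stratum 1: (520/1420)²·9.8²/86 = 0.149756
  stratum 2: (320/1420)²·3.4²/37 = 0.0158664
  stratum 3: (580/1420)²·15.3²/24 = 1.62724
V̂(ȳ_st) = 1.79286
SE(ȳ_st) = √1.79286 = 1.33898

ȳ_st ≈ 30.16, SE ≈ 1.34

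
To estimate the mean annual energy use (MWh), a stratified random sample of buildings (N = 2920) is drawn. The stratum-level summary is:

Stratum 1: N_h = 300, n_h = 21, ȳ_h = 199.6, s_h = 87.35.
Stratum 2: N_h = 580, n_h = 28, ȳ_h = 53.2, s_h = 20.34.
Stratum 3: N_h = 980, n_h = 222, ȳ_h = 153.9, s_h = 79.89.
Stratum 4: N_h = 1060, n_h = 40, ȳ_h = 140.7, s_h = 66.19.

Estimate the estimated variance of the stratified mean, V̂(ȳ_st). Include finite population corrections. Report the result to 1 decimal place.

V̂(ȳ_st) = Σ W_h² (1 − n_h/N_h) s_h²/n_h, with W_h = N_h/N and N = 2920:
  stratum 1: (300/2920)²·(1 − 21/300)·87.35²/21 = 3.5667
  stratum 2: (580/2920)²·(1 − 28/580)·20.34²/28 = 0.554811
  stratum 3: (980/2920)²·(1 − 222/980)·79.89²/222 = 2.50473
  stratum 4: (1060/2920)²·(1 − 40/1060)·66.19²/40 = 13.8888
V̂(ȳ_st) = 20.5151

V̂(ȳ_st) ≈ 20.5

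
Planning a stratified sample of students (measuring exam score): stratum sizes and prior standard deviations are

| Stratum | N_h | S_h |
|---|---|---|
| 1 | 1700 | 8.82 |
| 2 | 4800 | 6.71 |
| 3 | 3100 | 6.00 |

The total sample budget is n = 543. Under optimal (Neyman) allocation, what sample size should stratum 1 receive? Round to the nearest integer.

124

Neyman allocation: n_h = n · N_h S_h / Σ N_i S_i, with n = 543.
  stratum 1: N_h·S_h = 1700·8.82 = 14994.00
  stratum 2: N_h·S_h = 4800·6.71 = 32208.00
  stratum 3: N_h·S_h = 3100·6.00 = 18600.00
Σ N_h S_h = 65802.00
n for stratum 1 = 543·14994.00/65802.00 = 123.731 → 124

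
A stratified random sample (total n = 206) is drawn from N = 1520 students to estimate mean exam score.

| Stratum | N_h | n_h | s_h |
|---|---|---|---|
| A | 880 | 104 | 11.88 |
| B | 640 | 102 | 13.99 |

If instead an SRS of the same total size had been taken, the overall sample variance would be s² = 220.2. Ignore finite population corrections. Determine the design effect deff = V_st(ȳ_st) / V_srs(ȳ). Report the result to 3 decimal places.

V̂(ȳ_st) = Σ W_h² s_h²/n_h, with W_h = N_h/N and N = 1520:
  stratum A: (880/1520)²·11.88²/104 = 0.45486
  stratum B: (640/1520)²·13.99²/102 = 0.340179
V_st = 0.795039
V_srs = s²/n = 220.2/206 = 1.06893
deff = V_st / V_srs = 0.795039/1.06893 = 0.7438

deff ≈ 0.744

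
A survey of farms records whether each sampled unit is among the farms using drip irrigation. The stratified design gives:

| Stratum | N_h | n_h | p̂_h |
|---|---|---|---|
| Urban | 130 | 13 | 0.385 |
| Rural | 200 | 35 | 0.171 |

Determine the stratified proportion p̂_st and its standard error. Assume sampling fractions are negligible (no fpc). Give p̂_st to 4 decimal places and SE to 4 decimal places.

N = 330; stratum weights W_h = N_h/N.
p̂_st = Σ W_h p̂_h = (130·0.385 + 200·0.171)/330 = 0.25530
V̂(p̂_st) = Σ W_h² p̂_h(1−p̂_h)/(n_h−1):
  stratum Urban: (130/330)²·0.385·0.615/12 = 0.00306206
  stratum Rural: (200/330)²·0.171·0.829/34 = 0.00153145
V̂(p̂_st) = 0.00459351; SE = √V̂ = 0.0677755

p̂_st ≈ 0.2553, SE ≈ 0.0678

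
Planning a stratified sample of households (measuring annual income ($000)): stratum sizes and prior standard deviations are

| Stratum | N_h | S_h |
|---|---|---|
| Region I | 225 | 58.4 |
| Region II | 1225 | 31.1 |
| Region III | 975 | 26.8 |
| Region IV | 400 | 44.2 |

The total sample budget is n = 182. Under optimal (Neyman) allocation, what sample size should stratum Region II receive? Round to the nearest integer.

73

Neyman allocation: n_h = n · N_h S_h / Σ N_i S_i, with n = 182.
  stratum Region I: N_h·S_h = 225·58.4 = 13140.00
  stratum Region II: N_h·S_h = 1225·31.1 = 38097.50
  stratum Region III: N_h·S_h = 975·26.8 = 26130.00
  stratum Region IV: N_h·S_h = 400·44.2 = 17680.00
Σ N_h S_h = 95047.50
n for stratum Region II = 182·38097.50/95047.50 = 72.950 → 73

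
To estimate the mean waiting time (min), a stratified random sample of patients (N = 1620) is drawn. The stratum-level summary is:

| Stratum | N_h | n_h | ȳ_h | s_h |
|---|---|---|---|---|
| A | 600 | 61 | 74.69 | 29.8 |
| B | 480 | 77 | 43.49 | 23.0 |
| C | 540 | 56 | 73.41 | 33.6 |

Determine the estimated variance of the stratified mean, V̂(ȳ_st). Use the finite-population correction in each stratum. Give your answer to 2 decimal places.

V̂(ȳ_st) = Σ W_h² (1 − n_h/N_h) s_h²/n_h, with W_h = N_h/N and N = 1620:
  stratum A: (600/1620)²·(1 − 61/600)·29.8²/61 = 1.79396
  stratum B: (480/1620)²·(1 − 77/480)·23.0²/77 = 0.506385
  stratum C: (540/1620)²·(1 − 56/540)·33.6²/56 = 2.0077
V̂(ȳ_st) = 4.30805

V̂(ȳ_st) ≈ 4.31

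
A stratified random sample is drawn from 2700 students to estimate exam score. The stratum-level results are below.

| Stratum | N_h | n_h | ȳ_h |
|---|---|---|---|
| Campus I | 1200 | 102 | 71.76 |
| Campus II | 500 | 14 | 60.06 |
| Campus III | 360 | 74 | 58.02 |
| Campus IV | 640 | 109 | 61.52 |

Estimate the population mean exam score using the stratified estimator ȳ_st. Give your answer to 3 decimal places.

ȳ_st ≈ 65.334

N = Σ N_h = 2700. Stratum weights W_h = N_h/N.
ȳ_st = (1200·71.76 + 500·60.06 + 360·58.02 + 640·61.52) / 2700 = 65.33407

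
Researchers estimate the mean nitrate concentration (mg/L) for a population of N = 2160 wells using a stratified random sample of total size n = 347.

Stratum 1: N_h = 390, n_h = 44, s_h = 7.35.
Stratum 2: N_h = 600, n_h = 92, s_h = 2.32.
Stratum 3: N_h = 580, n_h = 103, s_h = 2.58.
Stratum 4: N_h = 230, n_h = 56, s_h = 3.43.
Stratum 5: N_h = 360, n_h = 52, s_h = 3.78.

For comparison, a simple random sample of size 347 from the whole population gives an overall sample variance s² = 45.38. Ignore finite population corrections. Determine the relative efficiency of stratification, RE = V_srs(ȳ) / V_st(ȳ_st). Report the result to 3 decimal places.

V̂(ȳ_st) = Σ W_h² s_h²/n_h, with W_h = N_h/N and N = 2160:
  stratum 1: (390/2160)²·7.35²/44 = 0.0400261
  stratum 2: (600/2160)²·2.32²/92 = 0.00451422
  stratum 3: (580/2160)²·2.58²/103 = 0.00465962
  stratum 4: (230/2160)²·3.43²/56 = 0.00238204
  stratum 5: (360/2160)²·3.78²/52 = 0.00763269
V_st = 0.0592147
V_srs = s²/n = 45.38/347 = 0.130778
Relative efficiency = V_srs / V_st = 0.130778/0.0592147 = 2.2085

RE ≈ 2.209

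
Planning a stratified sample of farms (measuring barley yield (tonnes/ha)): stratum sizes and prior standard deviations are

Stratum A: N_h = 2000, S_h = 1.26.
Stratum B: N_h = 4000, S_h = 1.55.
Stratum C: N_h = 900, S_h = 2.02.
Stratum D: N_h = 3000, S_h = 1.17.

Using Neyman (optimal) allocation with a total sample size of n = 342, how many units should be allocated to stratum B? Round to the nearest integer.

Neyman allocation: n_h = n · N_h S_h / Σ N_i S_i, with n = 342.
  stratum A: N_h·S_h = 2000·1.26 = 2520.00
  stratum B: N_h·S_h = 4000·1.55 = 6200.00
  stratum C: N_h·S_h = 900·2.02 = 1818.00
  stratum D: N_h·S_h = 3000·1.17 = 3510.00
Σ N_h S_h = 14048.00
n for stratum B = 342·6200.00/14048.00 = 150.940 → 151

151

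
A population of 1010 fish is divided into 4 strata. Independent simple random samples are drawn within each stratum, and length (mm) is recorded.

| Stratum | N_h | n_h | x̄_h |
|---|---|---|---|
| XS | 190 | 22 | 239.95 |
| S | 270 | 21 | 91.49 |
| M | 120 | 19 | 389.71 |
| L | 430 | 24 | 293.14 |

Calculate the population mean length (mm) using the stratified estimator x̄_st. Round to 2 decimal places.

N = Σ N_h = 1010. Stratum weights W_h = N_h/N.
x̄_st = (190·239.95 + 270·91.49 + 120·389.71 + 430·293.14) / 1010 = 240.7012

x̄_st ≈ 240.70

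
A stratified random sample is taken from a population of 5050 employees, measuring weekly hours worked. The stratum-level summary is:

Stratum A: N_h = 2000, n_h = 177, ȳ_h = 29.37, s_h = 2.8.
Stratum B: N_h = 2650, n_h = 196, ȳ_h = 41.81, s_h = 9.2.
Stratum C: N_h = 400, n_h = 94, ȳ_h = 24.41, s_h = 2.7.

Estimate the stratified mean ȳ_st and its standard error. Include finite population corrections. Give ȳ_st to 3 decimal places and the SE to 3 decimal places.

ȳ_st ≈ 35.505, SE ≈ 0.342

ȳ_st = Σ W_h ȳ_h = (2000·29.37 + 2650·41.81 + 400·24.41)/5050 = 35.50505
V̂(ȳ_st) = Σ W_h² (1 − n_h/N_h) s_h²/n_h, with W_h = N_h/N and N = 5050:
  stratum A: (2000/5050)²·(1 − 177/2000)·2.8²/177 = 0.00633252
  stratum B: (2650/5050)²·(1 − 196/2650)·9.2²/196 = 0.110118
  stratum C: (400/5050)²·(1 − 94/400)·2.7²/94 = 0.000372219
V̂(ȳ_st) = 0.116822
SE(ȳ_st) = √0.116822 = 0.341793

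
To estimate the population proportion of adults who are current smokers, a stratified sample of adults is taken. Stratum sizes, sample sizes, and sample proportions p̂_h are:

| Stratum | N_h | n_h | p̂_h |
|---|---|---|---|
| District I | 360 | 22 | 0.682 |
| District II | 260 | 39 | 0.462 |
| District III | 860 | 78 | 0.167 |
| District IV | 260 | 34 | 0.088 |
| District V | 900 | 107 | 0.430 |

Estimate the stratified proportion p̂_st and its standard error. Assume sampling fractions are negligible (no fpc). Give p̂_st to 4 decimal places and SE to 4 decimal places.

N = 2640; stratum weights W_h = N_h/N.
p̂_st = Σ W_h p̂_h = (360·0.682 + 260·0.462 + 860·0.167 + 260·0.088 + 900·0.430)/2640 = 0.34816
V̂(p̂_st) = Σ W_h² p̂_h(1−p̂_h)/(n_h−1):
  stratum District I: (360/2640)²·0.682·0.318/21 = 0.000192039
  stratum District II: (260/2640)²·0.462·0.538/38 = 6.34424e-05
  stratum District III: (860/2640)²·0.167·0.833/77 = 0.000191717
  stratum District IV: (260/2640)²·0.088·0.912/33 = 2.35886e-05
  stratum District V: (900/2640)²·0.430·0.570/106 = 0.000268729
V̂(p̂_st) = 0.000739516; SE = √V̂ = 0.027194

p̂_st ≈ 0.3482, SE ≈ 0.0272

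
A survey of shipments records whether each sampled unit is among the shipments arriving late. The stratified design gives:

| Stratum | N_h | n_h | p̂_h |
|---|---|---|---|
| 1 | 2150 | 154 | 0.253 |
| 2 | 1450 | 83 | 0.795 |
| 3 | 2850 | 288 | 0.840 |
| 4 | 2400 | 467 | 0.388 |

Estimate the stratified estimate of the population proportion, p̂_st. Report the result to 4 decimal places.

p̂_st ≈ 0.5674

N = 8850; stratum weights W_h = N_h/N.
p̂_st = Σ W_h p̂_h = (2150·0.253 + 1450·0.795 + 2850·0.840 + 2400·0.388)/8850 = 0.56745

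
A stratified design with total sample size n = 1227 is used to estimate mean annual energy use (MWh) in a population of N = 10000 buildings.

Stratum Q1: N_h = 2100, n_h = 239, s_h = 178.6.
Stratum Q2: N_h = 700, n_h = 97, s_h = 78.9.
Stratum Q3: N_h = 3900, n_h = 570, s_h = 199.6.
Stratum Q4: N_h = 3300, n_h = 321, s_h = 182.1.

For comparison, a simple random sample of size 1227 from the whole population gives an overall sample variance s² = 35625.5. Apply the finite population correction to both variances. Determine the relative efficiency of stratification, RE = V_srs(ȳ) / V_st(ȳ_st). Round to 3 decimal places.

V̂(ȳ_st) = Σ W_h² (1 − n_h/N_h) s_h²/n_h, with W_h = N_h/N and N = 10000:
  stratum Q1: (2100/10000)²·(1 − 239/2100)·178.6²/239 = 5.21592
  stratum Q2: (700/10000)²·(1 − 97/700)·78.9²/97 = 0.270893
  stratum Q3: (3900/10000)²·(1 − 570/3900)·199.6²/570 = 9.07727
  stratum Q4: (3300/10000)²·(1 − 321/3300)·182.1²/321 = 10.1555
V_st = 24.7195
V_srs = (1 − 1227/10000)·35625.5/1227 = 25.4721
Relative efficiency = V_srs / V_st = 25.4721/24.7195 = 1.0304

RE ≈ 1.030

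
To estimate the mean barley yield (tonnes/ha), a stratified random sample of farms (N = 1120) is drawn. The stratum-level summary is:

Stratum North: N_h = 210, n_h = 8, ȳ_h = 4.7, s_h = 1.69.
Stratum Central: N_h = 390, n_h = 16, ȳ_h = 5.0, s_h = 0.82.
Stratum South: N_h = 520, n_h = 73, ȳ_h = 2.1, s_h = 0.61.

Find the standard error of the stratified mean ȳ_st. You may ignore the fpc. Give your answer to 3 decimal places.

SE(ȳ_st) ≈ 0.137

V̂(ȳ_st) = Σ W_h² s_h²/n_h, with W_h = N_h/N and N = 1120:
  stratum North: (210/1120)²·1.69²/8 = 0.0125512
  stratum Central: (390/1120)²·0.82²/16 = 0.00509567
  stratum South: (520/1120)²·0.61²/73 = 0.00109877
V̂(ȳ_st) = 0.0187457
SE(ȳ_st) = √0.0187457 = 0.136915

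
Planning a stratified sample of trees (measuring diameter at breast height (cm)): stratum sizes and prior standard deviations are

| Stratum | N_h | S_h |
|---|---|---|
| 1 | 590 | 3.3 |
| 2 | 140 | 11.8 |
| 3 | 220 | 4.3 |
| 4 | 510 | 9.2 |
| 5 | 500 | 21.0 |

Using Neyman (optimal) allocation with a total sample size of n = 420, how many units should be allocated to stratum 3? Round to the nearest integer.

20

Neyman allocation: n_h = n · N_h S_h / Σ N_i S_i, with n = 420.
  stratum 1: N_h·S_h = 590·3.3 = 1947.00
  stratum 2: N_h·S_h = 140·11.8 = 1652.00
  stratum 3: N_h·S_h = 220·4.3 = 946.00
  stratum 4: N_h·S_h = 510·9.2 = 4692.00
  stratum 5: N_h·S_h = 500·21.0 = 10500.00
Σ N_h S_h = 19737.00
n for stratum 3 = 420·946.00/19737.00 = 20.131 → 20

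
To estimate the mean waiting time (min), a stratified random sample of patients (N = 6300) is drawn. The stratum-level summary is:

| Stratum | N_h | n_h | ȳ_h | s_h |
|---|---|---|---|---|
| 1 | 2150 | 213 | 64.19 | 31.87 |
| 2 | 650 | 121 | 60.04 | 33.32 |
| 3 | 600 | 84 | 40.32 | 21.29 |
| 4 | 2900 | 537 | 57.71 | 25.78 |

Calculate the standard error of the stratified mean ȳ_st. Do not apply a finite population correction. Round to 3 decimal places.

SE(ȳ_st) ≈ 0.982

V̂(ȳ_st) = Σ W_h² s_h²/n_h, with W_h = N_h/N and N = 6300:
  stratum 1: (2150/6300)²·31.87²/213 = 0.555367
  stratum 2: (650/6300)²·33.32²/121 = 0.097672
  stratum 3: (600/6300)²·21.29²/84 = 0.0489433
  stratum 4: (2900/6300)²·25.78²/537 = 0.262245
V̂(ȳ_st) = 0.964227
SE(ȳ_st) = √0.964227 = 0.981951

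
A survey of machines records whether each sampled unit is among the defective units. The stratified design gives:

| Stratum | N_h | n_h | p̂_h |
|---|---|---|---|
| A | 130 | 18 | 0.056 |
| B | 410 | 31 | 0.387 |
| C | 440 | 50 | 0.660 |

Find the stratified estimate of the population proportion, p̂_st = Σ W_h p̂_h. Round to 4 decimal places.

p̂_st ≈ 0.4657

N = 980; stratum weights W_h = N_h/N.
p̂_st = Σ W_h p̂_h = (130·0.056 + 410·0.387 + 440·0.660)/980 = 0.46566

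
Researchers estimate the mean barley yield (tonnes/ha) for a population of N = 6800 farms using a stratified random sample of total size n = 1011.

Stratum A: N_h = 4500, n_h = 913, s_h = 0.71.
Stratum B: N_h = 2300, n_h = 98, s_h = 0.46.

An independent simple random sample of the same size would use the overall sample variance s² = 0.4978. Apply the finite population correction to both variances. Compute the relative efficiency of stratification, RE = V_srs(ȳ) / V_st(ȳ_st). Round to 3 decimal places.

V̂(ȳ_st) = Σ W_h² (1 − n_h/N_h) s_h²/n_h, with W_h = N_h/N and N = 6800:
  stratum A: (4500/6800)²·(1 − 913/4500)·0.71²/913 = 0.00019274
  stratum B: (2300/6800)²·(1 − 98/2300)·0.46²/98 = 0.000236492
V_st = 0.000429232
V_srs = (1 − 1011/6800)·0.4978/1011 = 0.000419178
Relative efficiency = V_srs / V_st = 0.000419178/0.000429232 = 0.9766

RE ≈ 0.977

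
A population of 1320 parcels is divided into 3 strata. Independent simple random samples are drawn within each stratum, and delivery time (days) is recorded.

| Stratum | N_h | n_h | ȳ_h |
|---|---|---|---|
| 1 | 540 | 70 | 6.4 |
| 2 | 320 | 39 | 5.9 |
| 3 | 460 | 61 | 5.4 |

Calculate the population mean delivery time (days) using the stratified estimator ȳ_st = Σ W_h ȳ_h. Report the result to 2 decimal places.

N = Σ N_h = 1320. Stratum weights W_h = N_h/N.
ȳ_st = (540·6.4 + 320·5.9 + 460·5.4) / 1320 = 5.9303

ȳ_st ≈ 5.93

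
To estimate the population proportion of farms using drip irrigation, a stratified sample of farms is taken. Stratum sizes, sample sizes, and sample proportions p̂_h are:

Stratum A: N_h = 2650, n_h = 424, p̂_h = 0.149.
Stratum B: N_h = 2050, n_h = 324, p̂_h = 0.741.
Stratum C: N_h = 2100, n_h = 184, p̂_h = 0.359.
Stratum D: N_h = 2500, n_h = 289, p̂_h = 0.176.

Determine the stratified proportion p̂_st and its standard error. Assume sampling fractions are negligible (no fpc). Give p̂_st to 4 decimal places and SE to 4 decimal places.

N = 9300; stratum weights W_h = N_h/N.
p̂_st = Σ W_h p̂_h = (2650·0.149 + 2050·0.741 + 2100·0.359 + 2500·0.176)/9300 = 0.33417
V̂(p̂_st) = Σ W_h² p̂_h(1−p̂_h)/(n_h−1):
  stratum A: (2650/9300)²·0.149·0.851/423 = 2.43389e-05
  stratum B: (2050/9300)²·0.741·0.259/323 = 2.88707e-05
  stratum C: (2100/9300)²·0.359·0.641/183 = 6.41171e-05
  stratum D: (2500/9300)²·0.176·0.824/288 = 3.63883e-05
V̂(p̂_st) = 0.000153715; SE = √V̂ = 0.0123982

p̂_st ≈ 0.3342, SE ≈ 0.0124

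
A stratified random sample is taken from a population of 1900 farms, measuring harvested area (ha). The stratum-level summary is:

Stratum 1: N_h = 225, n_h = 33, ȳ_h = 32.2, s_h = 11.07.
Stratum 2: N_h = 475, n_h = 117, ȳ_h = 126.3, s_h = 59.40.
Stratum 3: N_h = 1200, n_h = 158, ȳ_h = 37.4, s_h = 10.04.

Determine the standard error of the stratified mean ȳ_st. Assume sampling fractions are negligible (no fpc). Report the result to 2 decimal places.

SE(ȳ_st) ≈ 1.48

V̂(ȳ_st) = Σ W_h² s_h²/n_h, with W_h = N_h/N and N = 1900:
  stratum 1: (225/1900)²·11.07²/33 = 0.0520762
  stratum 2: (475/1900)²·59.40²/117 = 1.88481
  stratum 3: (1200/1900)²·10.04²/158 = 0.254487
V̂(ȳ_st) = 2.19137
SE(ȳ_st) = √2.19137 = 1.48033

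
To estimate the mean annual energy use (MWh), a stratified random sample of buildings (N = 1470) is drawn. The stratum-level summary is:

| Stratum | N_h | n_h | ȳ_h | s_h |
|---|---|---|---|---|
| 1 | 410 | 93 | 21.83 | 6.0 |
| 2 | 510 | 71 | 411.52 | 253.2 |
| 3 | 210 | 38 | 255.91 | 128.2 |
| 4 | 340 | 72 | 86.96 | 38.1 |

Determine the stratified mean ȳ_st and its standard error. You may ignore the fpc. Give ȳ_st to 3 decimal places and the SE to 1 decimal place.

ȳ_st ≈ 205.533, SE ≈ 10.9

ȳ_st = Σ W_h ȳ_h = (410·21.83 + 510·411.52 + 210·255.91 + 340·86.96)/1470 = 205.53265
V̂(ȳ_st) = Σ W_h² s_h²/n_h, with W_h = N_h/N and N = 1470:
  stratum 1: (410/1470)²·6.0²/93 = 0.0301129
  stratum 2: (510/1470)²·253.2²/71 = 108.686
  stratum 3: (210/1470)²·128.2²/38 = 8.82666
  stratum 4: (340/1470)²·38.1²/72 = 1.07855
V̂(ȳ_st) = 118.622
SE(ȳ_st) = √118.622 = 10.8914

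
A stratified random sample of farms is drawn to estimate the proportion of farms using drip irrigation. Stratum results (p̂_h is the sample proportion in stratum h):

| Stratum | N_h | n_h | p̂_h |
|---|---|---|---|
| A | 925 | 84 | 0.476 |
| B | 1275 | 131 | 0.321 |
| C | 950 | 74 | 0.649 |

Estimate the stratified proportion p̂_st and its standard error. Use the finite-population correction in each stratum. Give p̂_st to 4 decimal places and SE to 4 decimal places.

p̂_st ≈ 0.4654, SE ≈ 0.0273

N = 3150; stratum weights W_h = N_h/N.
p̂_st = Σ W_h p̂_h = (925·0.476 + 1275·0.321 + 950·0.649)/3150 = 0.46544
V̂(p̂_st) = Σ W_h² (1 − n_h/N_h) p̂_h(1−p̂_h)/(n_h−1):
  stratum A: (925/3150)²·(1 − 84/925)·0.476·0.524/83 = 0.000235601
  stratum B: (1275/3150)²·(1 − 131/1275)·0.321·0.679/130 = 0.00024646
  stratum C: (950/3150)²·(1 − 74/950)·0.649·0.351/73 = 0.000261719
V̂(p̂_st) = 0.00074378; SE = √V̂ = 0.0272723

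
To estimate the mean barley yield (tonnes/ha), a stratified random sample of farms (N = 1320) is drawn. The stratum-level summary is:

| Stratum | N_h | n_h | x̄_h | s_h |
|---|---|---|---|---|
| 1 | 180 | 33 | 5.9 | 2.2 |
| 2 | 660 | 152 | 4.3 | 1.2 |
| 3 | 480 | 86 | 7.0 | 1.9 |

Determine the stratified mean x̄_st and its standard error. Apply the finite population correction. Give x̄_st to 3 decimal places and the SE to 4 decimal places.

x̄_st = Σ W_h x̄_h = (180·5.9 + 660·4.3 + 480·7.0)/1320 = 5.50000
V̂(x̄_st) = Σ W_h² (1 − n_h/N_h) s_h²/n_h, with W_h = N_h/N and N = 1320:
  stratum 1: (180/1320)²·(1 − 33/180)·2.2²/33 = 0.00222727
  stratum 2: (660/1320)²·(1 − 152/660)·1.2²/152 = 0.00182297
  stratum 3: (480/1320)²·(1 − 86/480)·1.9²/86 = 0.00455615
V̂(x̄_st) = 0.00860639
SE(x̄_st) = √0.00860639 = 0.0927706

x̄_st ≈ 5.500, SE ≈ 0.0928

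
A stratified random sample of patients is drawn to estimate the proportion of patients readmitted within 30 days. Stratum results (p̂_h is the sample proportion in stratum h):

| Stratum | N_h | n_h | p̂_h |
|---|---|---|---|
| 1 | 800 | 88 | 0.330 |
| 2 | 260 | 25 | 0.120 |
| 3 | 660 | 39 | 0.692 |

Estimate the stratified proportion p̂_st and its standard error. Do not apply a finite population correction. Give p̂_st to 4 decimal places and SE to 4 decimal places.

N = 1720; stratum weights W_h = N_h/N.
p̂_st = Σ W_h p̂_h = (800·0.330 + 260·0.120 + 660·0.692)/1720 = 0.43716
V̂(p̂_st) = Σ W_h² p̂_h(1−p̂_h)/(n_h−1):
  stratum 1: (800/1720)²·0.330·0.670/87 = 0.000549785
  stratum 2: (260/1720)²·0.120·0.880/24 = 0.000100541
  stratum 3: (660/1720)²·0.692·0.308/38 = 0.000825856
V̂(p̂_st) = 0.00147618; SE = √V̂ = 0.0384211

p̂_st ≈ 0.4372, SE ≈ 0.0384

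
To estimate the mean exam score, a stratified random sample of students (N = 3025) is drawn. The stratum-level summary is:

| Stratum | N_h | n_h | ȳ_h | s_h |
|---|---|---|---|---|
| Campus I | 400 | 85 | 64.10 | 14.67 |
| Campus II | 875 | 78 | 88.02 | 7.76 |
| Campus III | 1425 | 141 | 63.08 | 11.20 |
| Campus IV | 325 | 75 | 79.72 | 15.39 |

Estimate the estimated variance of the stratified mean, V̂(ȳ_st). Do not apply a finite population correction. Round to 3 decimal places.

V̂(ȳ_st) ≈ 0.343

V̂(ȳ_st) = Σ W_h² s_h²/n_h, with W_h = N_h/N and N = 3025:
  stratum Campus I: (400/3025)²·14.67²/85 = 0.0442701
  stratum Campus II: (875/3025)²·7.76²/78 = 0.0645943
  stratum Campus III: (1425/3025)²·11.20²/141 = 0.197422
  stratum Campus IV: (325/3025)²·15.39²/75 = 0.0364529
V̂(ȳ_st) = 0.342739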